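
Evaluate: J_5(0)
J_n(0)=0 for all n > 0 (Bessel function of first kind)
J_5(0)=0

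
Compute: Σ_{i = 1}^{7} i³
Using formula: Σ i^3 = [n(n+1)/2]² = [7·8/2]² = 784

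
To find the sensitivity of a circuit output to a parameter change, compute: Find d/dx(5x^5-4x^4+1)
Power rule: d/dx(ax^n) = n·a·x^(n-1)
Term by term: 25·x^4 - 16·x^3

Answer: 25x^4 - 16x^3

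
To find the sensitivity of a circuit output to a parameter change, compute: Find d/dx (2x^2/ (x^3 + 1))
Quotient rule: (f/g)'=(f'g - fg')/g²
f=2x^2, f'=4x
g=x^3 + 1, g'=3x^2

Answer: (4x·(x^3 + 1) - 6x^4)/(x^3 + 1)²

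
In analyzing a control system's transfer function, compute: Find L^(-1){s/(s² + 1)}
L^(-1){s/(s² + w²)} = cos(wt)
Here w = 1

Answer: cos(t)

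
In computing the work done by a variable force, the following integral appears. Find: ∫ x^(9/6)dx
Power rule: ∫ x^(3/2) dx=x^(5/2)/(5/2) + C

Answer: (2/5)·x^(5/2) + C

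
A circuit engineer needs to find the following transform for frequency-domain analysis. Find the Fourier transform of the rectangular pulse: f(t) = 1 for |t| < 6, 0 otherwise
F(omega)=integral from -6 to 6 of e^(-j*omega*t) dt
=2*sin(6*omega)/omega=12*sinc(6*omega/pi)

Answer: 2*sin(6*omega)/omega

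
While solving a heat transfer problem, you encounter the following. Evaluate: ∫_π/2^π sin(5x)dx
Antiderivative: -cos(5x)/5
Evaluate at bounds: [-cos(5·π)/5] - [-cos(5·π/2)/5]
= (-(-1) + (0))/5 = 1/5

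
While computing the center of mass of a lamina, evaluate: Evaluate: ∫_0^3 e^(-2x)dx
Antiderivative: (1/(-2))e^(-2x)
Evaluate: (1/(-2))(e^-6 - 1)

Answer: (e^-6 - 1)/(-2)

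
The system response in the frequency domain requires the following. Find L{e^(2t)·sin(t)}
First shifting: L{e^(at)f(t)}=F(s-a)
L{sin(t)}=1/(s²+1)
Shift: 1/((s-2)²+1)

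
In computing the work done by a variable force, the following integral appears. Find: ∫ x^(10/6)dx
Power rule: ∫ x^(5/3) dx=x^(8/3)/(8/3)+C

Answer: (3/8)·x^(8/3)+C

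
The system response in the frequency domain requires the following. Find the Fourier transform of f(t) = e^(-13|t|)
Using the standard pair: F{e^(-a|t|)}=2a/(a^2 + omega^2)
With a=13: F(omega)=26/(169 + omega^2)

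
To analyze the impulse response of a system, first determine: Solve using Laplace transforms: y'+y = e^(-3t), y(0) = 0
Take L: sY - 0 + Y = 1/(s + 3)
Y(s + 1) = 1/(s + 3) + 0
Y = 1/((s + 3)(s + 1)) + 0/(s + 1)
Partial fractions: 1/((s + 3)(s + 1)) = -(1/2)/(s + 3) + (1/2)/(s + 1)
So Y = -(1/2)/(s + 3) + (1/2)/(s + 1)
Inverse Laplace transform (L^(-1){1/(s + 3)} = e^(-3t), L^(-1){1/(s + 1)} = e^(-t)):

Answer: y(t) = (-1/2)·e^(-3t) + (1/2)·e^(-t)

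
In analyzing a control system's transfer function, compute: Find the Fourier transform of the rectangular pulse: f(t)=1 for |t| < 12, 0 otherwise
F(omega) = integral from -12 to 12 of e^(-j*omega*t) dt
= 2*sin(12*omega)/omega = 24*sinc(12*omega/pi)

Answer: 2*sin(12*omega)/omega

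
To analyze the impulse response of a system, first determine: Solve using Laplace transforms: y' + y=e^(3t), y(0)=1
Take L: sY - 1 + Y = 1/(s-3)
Y(s + 1) = 1/(s-3) + 1
Y = 1/((s-3)(s + 1)) + 1/(s + 1)
Partial fractions: 1/((s-3)(s + 1)) = (1/4)/(s-3) - (1/4)/(s + 1)
So Y = (1/4)/(s-3) + (3/4)/(s + 1)
Inverse Laplace transform (L^(-1){1/(s-3)} = e^(3t), L^(-1){1/(s + 1)} = e^(-t)):

Answer: y(t) = (1/4)·e^(3t) + (3/4)·e^(-t)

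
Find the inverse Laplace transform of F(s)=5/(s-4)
L^(-1){5/(s-a)}=c·e^(at)
Here a=4, c=5

Answer: 5e^(4t)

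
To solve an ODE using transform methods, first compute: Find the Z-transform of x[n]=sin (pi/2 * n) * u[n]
Z{sin(w0*n)*u[n]} = z*sin(w0)/(z^2-2z*cos(w0)+1)
With w0 = pi/2: X(z) = z*sin(pi/2)/(z^2-2z*cos(pi/2)+1)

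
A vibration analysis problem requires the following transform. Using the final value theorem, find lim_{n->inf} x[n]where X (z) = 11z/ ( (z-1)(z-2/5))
Final value theorem: lim x[n]=lim_{z->1} (z-1) * X(z)
(z-1) * X(z)=11z/(z-2/5)
As z->1: 11/(1-2/5)=11/(3/5)=55/3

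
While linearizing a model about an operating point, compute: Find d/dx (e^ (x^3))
Chain rule: d/dx[e^u]=e^u · u' where u=x^3
u'=3x^2

Answer: 3x^2·e^(x^3)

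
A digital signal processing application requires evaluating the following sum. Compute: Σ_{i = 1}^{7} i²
Using formula: Σ i^2=n(n+1)(2n+1)/6=7·8·15/6=140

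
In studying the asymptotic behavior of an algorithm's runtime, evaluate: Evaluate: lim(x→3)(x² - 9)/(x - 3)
Factor: (x² - 9)=(x-3)(x+3)
Cancel (x-3): lim(x→3) (x+3)=6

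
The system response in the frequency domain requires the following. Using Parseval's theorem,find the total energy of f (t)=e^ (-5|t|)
Parseval's theorem: E=integral |f(t)|^2 dt=(1/2pi) integral |F(omega)|^2 domega
E=integral_{-inf}^{inf} e^(-10|t|) dt=2 * integral_0^inf e^(-10t) dt=2/(2 * 5)=1/5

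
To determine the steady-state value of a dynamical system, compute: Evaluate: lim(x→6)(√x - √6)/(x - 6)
Multiply by conjugate (√x+√6)/(√x+√6):
=(x - 6)/((x - 6)(√x+√6))=1/(√x+√6)
As x → 6: 1/(2√6)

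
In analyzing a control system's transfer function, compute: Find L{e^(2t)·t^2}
First shifting: L{e^(at)f(t)}=F(s-a)
L{t^2}=2/s^3
Shift s → s-2: 2/(s-2)^3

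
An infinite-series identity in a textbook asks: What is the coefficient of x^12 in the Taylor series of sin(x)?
sin(x) has only odd powers. Coefficient of x^12 = 0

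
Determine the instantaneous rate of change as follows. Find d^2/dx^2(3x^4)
Apply power rule 2 times:
d^1: 12x^3
d^2: 36x^2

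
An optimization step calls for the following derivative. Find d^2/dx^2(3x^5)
Apply power rule 2 times:
d^1: 15x^4
d^2: 60x^3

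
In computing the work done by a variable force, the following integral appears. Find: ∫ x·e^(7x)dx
Integration by parts: u=x, dv=e^(7x) dx
du=dx, v=e^(7x)/7
=x·e^(7x)/7 - ∫ e^(7x)/7 dx
=x·e^(7x)/7 - e^(7x)/49+C

Answer: e^(7x)(x/7-1/49)+C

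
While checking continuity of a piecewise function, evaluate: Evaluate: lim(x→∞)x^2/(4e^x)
Apply L'Hôpital 2 times (∞/∞ each time):
Eventually get 2!/(4e^x) → 0

Answer: 0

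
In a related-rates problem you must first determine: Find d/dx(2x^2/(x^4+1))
Quotient rule: (f/g)' = (f'g - fg')/g²
f = 2x^2, f' = 4x
g = x^4 + 1, g' = 4x^3

Answer: (4x·(x^4 + 1) - 8x^5)/(x^4 + 1)²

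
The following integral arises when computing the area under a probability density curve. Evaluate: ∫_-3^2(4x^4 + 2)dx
Step 1: Find antiderivative F(x) = (4/5)x^5+2x
Step 2: F(2) - F(-3) = 148/5 - (-1002/5) = 230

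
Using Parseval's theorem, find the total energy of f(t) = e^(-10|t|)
Parseval's theorem: E = integral |f(t)|^2 dt = (1/2pi) integral |F(omega)|^2 domega
E = integral_{-inf}^{inf} e^(-20|t|) dt = 2 * integral_0^inf e^(-20t) dt = 2/(2 * 10) = 1/10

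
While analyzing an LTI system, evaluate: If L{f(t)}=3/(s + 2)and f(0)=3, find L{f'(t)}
L{f'(t)}=s·F(s) - f(0)=3s/(s+2)-3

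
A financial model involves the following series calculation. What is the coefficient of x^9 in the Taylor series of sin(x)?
sin(x)=Σ (-1)^k x^(2k + 1)/(2k + 1)!
For x^9: (-1)^4/9!=1/362880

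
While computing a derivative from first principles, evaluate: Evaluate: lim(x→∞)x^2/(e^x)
Apply L'Hôpital 2 times (∞/∞ each time):
Eventually get 2!/(e^x) → 0

Answer: 0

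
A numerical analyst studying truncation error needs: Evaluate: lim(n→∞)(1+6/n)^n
This is the definition of e^6: lim(1+6/n)^n = e^6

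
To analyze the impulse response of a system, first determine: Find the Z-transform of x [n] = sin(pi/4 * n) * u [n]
Z{sin(w0 * n) * u[n]}=z * sin(w0)/(z^2-2z * cos(w0)+1)
With w0=pi/4: X(z)=z * sin(pi/4)/(z^2-2z * cos(pi/4)+1)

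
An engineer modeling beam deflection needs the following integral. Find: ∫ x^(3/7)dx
Power rule: ∫ x^(3/7) dx=x^(10/7)/(10/7)+C

Answer: (7/10)·x^(10/7)+C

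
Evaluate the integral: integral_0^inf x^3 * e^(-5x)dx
This is a Gamma integral. Substitute u = 5x (du = 5 dx):
integral_0^inf x^3 * e^(-5x) dx = (1/5^4) integral_0^inf u^3 * e^(-u) du
= Gamma(4)/5^4 = 3!/5^4 = 6/625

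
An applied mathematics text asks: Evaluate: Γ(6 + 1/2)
Γ(n+1/2) = (2n)!√π/(4^n·n!)
= 479001600√π/(4096·720) = (10395/64)·√π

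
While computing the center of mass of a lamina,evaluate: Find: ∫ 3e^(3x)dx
Since d/dx[e^(3x)] = 3e^(3x), we get 1 e^(3x) + C

Answer: e^(3x) + C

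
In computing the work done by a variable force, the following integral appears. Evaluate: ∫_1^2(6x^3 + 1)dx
Step 1: Find antiderivative F(x) = (3/2)x^4+x
Step 2: F(2) - F(1) = 26 - (5/2) = 47/2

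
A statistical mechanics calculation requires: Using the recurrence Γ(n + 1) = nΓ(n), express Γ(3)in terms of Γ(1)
Γ(3)=2Γ(2)=2·1Γ(1)=...=2!·Γ(1)=2·Γ(1)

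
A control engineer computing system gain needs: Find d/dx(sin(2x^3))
Chain rule: d/dx[sin(u)] = cos(u)·u' where u = 2x^3
u' = 6x^2

Answer: 6x^2·cos(2x^3)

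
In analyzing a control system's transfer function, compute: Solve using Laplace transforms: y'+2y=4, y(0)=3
Take L of both sides: sY(s) - 3 + 2Y(s)=4/s
Y(s)(s + 2)=4/s + 3
Y(s)=4/(s(s + 2)) + 3/(s + 2)
Partial fractions: 4/(s(s + 2))=2/s - 2/(s + 2)
So Y(s)=2/s + 1/(s + 2)
Inverse transform (L^(-1){1/s}=1, L^(-1){1/(s + 2)}=e^(-2t)):

Answer: y(t)=2 + e^(-2t)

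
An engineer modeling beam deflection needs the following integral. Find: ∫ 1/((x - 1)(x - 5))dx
Partial fractions: 1/((x-1)(x-5)) = A/(x-1) + B/(x-5)
A = -1/4, B = 1/4
∫ [-1/4· 1/(x-1) + 1/4· 1/(x-5)] dx
= (1/4)[ln|x-5| - ln|x-1|] + C

Answer: (1/4)·ln|(x-5)/(x-1)| + C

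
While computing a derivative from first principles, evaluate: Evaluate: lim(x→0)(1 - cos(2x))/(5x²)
Using 1-cos(u) ≈ u²/2 for small u:
(1-cos(2x)) ≈ (2x)²/2 = 4x²/2
So limit = 4/(2·5) = 2/5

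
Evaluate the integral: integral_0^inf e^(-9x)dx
integral_0^inf e^(-9x) dx=[-1/9 * e^(-9x)]_0^inf
=0 - (-1/9)=1/9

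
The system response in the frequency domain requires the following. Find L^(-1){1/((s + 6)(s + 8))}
Partial fractions: 1/((s+6)(s+8))=A/(s+6)+B/(s+8)
Cover-up: A=1/(s+8)|_{s=-6}=1/2; B=1/(s+6)|_{s=-8}=-1/2
L^(-1)=(1/2)e^(-6t) - (1/2)e^(-8t)

Answer: (1/2)(e^(-6t) - e^(-8t))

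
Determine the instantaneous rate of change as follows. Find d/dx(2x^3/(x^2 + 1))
Quotient rule: (f/g)'=(f'g - fg')/g²
f=2x^3, f'=6x^2
g=x^2+1, g'=2x

Answer: (6x^2·(x^2+1)-4x^4)/(x^2+1)²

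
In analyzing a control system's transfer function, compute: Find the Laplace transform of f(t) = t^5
L{t^n} = n!/s^(n+1)
L{t^5} = 5!/s^6 = 120/s^6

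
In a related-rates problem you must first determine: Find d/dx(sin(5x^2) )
Chain rule: d/dx[sin(u)]=cos(u)·u' where u=5x^2
u'=10x

Answer: 10x·cos(5x^2)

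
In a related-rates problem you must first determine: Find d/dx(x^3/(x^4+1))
Quotient rule: (f/g)' = (f'g - fg')/g²
f = x^3, f' = 3x^2
g = x^4+1, g' = 4x^3

Answer: (3x^2·(x^4+1)-4x^6)/(x^4+1)²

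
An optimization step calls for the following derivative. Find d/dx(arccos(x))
d/dx[arccos(u)]=-u'/√(1-u²), u=x, u'=1

Answer: -1/√(1-x²)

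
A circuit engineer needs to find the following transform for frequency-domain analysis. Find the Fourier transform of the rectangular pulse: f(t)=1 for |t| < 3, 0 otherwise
F(omega)=integral from -3 to 3 of e^(-j*omega*t) dt
=2*sin(3*omega)/omega=6*sinc(3*omega/pi)

Answer: 2*sin(3*omega)/omega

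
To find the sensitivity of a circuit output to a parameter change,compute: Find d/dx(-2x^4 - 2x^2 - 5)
Power rule: d/dx(ax^n)=n·a·x^(n-1)
Term by term: -8·x^3-4·x

Answer: -8x^3-4x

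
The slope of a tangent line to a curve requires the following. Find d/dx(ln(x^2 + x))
Chain rule: d/dx[ln(u)]=u'/u where u=x^2 + x
u'=2x + 1

Answer: (2x + 1)/(x^2 + x)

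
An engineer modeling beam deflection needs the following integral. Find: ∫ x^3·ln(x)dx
By parts: u=ln(x), dv=x^3 dx
du=1/x dx, v=x^4/4
=x^4·ln(x)/4 - ∫ x^3/4 dx
=x^4·ln(x)/4 - x^4/16+C

Answer: x^4(ln(x)/4-1/16)+C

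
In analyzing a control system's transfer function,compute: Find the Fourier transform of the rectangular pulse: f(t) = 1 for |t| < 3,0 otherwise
F(omega)=integral from -3 to 3 of e^(-j * omega * t) dt
=2 * sin(3 * omega)/omega=6 * sinc(3 * omega/pi)

Answer: 2 * sin(3 * omega)/omega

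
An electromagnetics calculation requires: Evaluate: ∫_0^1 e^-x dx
Antiderivative: -e^-x
Evaluate: -(e^-1-1)

Answer: (e^-1-1)/(-1)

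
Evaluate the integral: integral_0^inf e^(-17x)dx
integral_0^inf e^(-17x) dx = [-1/17 * e^(-17x)]_0^inf
= 0 - (-1/17) = 1/17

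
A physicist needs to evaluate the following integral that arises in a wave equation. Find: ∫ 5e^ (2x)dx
Since d/dx[e^(2x)]=2e^(2x), we get 5/2 e^(2x) + C

Answer: (5/2)e^(2x) + C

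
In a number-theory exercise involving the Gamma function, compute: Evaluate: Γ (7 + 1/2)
Γ(n+1/2)=(2n)!√π/(4^n·n!)
=87178291200√π/(16384·5040)=(135135/128)·√π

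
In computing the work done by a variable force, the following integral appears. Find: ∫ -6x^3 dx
Using power rule: ∫ -6x^3 dx = -6/4 x^4+C = (-3/2)x^4+C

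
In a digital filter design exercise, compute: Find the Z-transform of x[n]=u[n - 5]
Using the time-shift property: Z{u[n-5]}=z^(-5)*z/(z-1)
=z^(-4)/(z-1)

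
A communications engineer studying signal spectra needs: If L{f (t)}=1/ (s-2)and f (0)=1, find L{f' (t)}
L{f'(t)} = s·F(s) - f(0) = s/(s-2) - 1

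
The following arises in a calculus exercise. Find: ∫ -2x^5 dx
Using power rule: ∫ -2x^5 dx = -2/6 x^6+C = (-1/3)x^6+C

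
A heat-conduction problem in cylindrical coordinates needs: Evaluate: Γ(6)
Γ(n)=(n-1)! for positive integers
Γ(6)=5!=120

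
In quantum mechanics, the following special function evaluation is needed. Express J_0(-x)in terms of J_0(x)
For integer n: J_n(-x) = (-1)^n J_n(x)
With n = 0: J_0(-x) = (-1)^0 J_0(x) = J_0(x)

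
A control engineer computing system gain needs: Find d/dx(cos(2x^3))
Chain rule: d/dx[cos(u)] = -sin(u)·u' where u = 2x^3
u' = 6x^2

Answer: -6x^2·sin(2x^3)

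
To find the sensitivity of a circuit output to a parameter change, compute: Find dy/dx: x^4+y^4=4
Differentiate: 4x^3 + 4y^3·(dy/dx)=0
dy/dx=-4x^3/(4y^3)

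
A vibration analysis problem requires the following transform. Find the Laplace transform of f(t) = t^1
L{t^n}=n!/s^(n + 1)
L{t^1}=1!/s^2=1/s^2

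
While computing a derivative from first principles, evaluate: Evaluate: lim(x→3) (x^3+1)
Polynomial is continuous, so substitute x=3:
1·3^3+1=28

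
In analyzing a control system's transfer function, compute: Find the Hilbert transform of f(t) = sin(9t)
The Hilbert transform shifts each frequency component by -pi/2.
H{sin(wt)} = -cos(wt)
With w = 9: H{sin(9t)} = -cos(9t)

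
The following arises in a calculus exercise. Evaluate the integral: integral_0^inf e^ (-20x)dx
integral_0^inf e^(-20x) dx = [-1/20 * e^(-20x)]_0^inf
= 0 - (-1/20) = 1/20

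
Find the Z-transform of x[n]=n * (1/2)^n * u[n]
Using the property Z{n * a^n * u[n]}=az/(z-a)^2
With a=1/2: X(z)=(1/2)z/(z - 1/2)^2, |z| > 1/2

Answer: (1/2)z/(z - 1/2)^2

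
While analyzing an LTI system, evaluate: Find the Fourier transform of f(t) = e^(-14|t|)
Using the standard pair: F{e^(-a|t|)}=2a/(a^2+omega^2)
With a=14: F(omega)=28/(196+omega^2)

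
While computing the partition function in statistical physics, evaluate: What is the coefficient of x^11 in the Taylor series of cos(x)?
cos(x) has only even powers. Coefficient of x^11=0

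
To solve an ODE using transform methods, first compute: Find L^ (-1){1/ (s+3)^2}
L^(-1){1/(s-a)^n}=t^(n-1)·e^(at)/(n-1)!
Here a=-3, n=2: t^1·e^(-3t)/1

Answer: t·e^(-3t)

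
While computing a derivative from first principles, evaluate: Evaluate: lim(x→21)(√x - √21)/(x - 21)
Multiply by conjugate (√x + √21)/(√x + √21):
=(x - 21)/((x - 21)(√x + √21))=1/(√x + √21)
As x → 21: 1/(2√21)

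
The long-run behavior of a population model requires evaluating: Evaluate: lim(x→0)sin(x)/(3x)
L'Hôpital (0/0): lim cos(x)/3=1/3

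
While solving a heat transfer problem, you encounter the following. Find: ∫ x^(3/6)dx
Power rule: ∫ x^(1/2) dx=x^(3/2)/(3/2) + C

Answer: (2/3)·x^(3/2) + C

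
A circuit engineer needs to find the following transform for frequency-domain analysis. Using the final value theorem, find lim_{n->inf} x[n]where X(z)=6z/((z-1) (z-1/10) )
Final value theorem: lim x[n] = lim_{z->1} (z-1) * X(z)
(z-1) * X(z) = 6z/(z-1/10)
As z->1: 6/(1-1/10) = 6/(9/10) = 20/3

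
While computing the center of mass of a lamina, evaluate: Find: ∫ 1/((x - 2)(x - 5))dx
Partial fractions: 1/((x-2)(x-5))=A/(x-2)+B/(x-5)
A=-1/3, B=1/3
∫ [-1/3· 1/(x-2)+1/3· 1/(x-5)] dx
=(1/3)[ln|x-5| - ln|x-2|]+C

Answer: (1/3)·ln|(x-5)/(x-2)|+C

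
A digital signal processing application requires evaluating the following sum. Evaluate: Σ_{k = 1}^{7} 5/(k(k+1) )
Partial fractions: 5/(k(k+1)) = 5/k - 5/(k+1)
Telescoping sum: 5(1-1/8) = 5·7/8

Answer: 35/8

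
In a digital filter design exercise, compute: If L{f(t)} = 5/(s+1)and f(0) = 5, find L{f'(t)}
L{f'(t)} = s·F(s) - f(0) = 5s/(s + 1) - 5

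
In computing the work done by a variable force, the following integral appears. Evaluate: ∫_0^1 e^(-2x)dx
Antiderivative: (1/(-2))e^(-2x)
Evaluate: (1/(-2))(e^-2-1)

Answer: (e^-2-1)/(-2)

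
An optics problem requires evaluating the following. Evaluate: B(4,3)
B(x,y) = Γ(x)Γ(y)/Γ(x+y) = (x-1)!(y-1)!/(x+y-1)!
B(4,3) = 3!·2!/6! = 1/60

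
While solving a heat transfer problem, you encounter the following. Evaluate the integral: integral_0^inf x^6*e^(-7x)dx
This is a Gamma integral. Substitute u=7x (du=7 dx):
integral_0^inf x^6 * e^(-7x) dx=(1/7^7) integral_0^inf u^6 * e^(-u) du
=Gamma(7)/7^7=6!/7^7=720/823543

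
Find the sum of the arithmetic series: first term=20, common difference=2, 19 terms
Last term: a_n=20 + (19 - 1)·2=56
Sum=n(a_1 + a_n)/2=19(20 + 56)/2=722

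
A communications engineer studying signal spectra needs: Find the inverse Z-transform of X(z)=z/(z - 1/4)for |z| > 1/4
Standard pair: z/(z-a) <-> a^n * u[n] for causal signals
With a=1/4: x[n]=(1/4)^n * u[n]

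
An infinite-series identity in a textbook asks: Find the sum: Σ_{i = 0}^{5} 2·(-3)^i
Geometric series: S=a(1 - r^n)/(1 - r)
a=2, r=-3, n=6
S=2(1-729)/4=-364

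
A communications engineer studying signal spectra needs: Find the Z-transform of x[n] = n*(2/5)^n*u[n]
Using the property Z{n * a^n * u[n]}=az/(z-a)^2
With a=2/5: X(z)=(2/5)z/(z - 2/5)^2, |z| > 2/5

Answer: (2/5)z/(z - 2/5)^2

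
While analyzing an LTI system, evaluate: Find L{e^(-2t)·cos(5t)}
First shifting: L{e^(at)f(t)} = F(s-a)
L{cos(5t)} = s/(s² + 25)
Shift: (s + 2)/((s + 2)² + 25)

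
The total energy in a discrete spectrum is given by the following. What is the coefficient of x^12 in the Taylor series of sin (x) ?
sin(x) has only odd powers. Coefficient of x^12 = 0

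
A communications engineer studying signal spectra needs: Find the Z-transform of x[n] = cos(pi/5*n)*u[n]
Z{cos(w0 * n) * u[n]}=z(z - cos(w0))/(z^2 - 2z * cos(w0) + 1)
With w0=pi/5: X(z)=z(z - cos(pi/5))/(z^2 - 2z * cos(pi/5) + 1)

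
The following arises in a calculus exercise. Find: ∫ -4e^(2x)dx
Since d/dx[e^(2x)]=2e^(2x), we get -2 e^(2x)+C

Answer: -2e^(2x)+C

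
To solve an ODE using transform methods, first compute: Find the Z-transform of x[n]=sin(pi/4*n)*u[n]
Z{sin(w0*n)*u[n]}=z*sin(w0)/(z^2-2z*cos(w0)+1)
With w0=pi/4: X(z)=z*sin(pi/4)/(z^2-2z*cos(pi/4)+1)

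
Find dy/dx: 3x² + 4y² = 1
Differentiate: 6x + 8y·(dy/dx)=0
dy/dx=-6x/(8y)=-(3/4)·(x/y)

Answer: dy/dx=-(3/4)·(x/y)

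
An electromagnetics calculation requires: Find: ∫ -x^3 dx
Using power rule: ∫ -x^3 dx=-1/4 x^4+C=(-1/4)x^4+C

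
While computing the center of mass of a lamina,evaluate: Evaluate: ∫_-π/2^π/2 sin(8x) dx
Antiderivative: -cos(8x)/8
Evaluate at bounds: [-cos(8·π/2)/8] - [-cos(8·-π/2)/8]
=(-(1)+(1))/8=0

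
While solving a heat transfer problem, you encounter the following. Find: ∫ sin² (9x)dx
Using identity sin²(u) = (1 - cos(2u))/2:
∫ (1 - cos(18x))/2 dx = x/2 - sin(18x)/36+C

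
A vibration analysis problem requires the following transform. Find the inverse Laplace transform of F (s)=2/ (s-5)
L^(-1){2/(s-a)}=c·e^(at)
Here a=5, c=2

Answer: 2e^(5t)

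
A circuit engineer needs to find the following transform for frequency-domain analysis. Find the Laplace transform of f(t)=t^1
L{t^n} = n!/s^(n + 1)
L{t^1} = 1!/s^2 = 1/s^2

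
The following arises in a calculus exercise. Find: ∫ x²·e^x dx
Integration by parts twice:
First: u=x², dv=e^x dx => x²e^x - 2∫ xe^x dx
Second: u=x, dv=e^x dx => xe^x - e^x
Combining: x²e^x - 2xe^x + 2e^x + C

Answer: e^x(x² - 2x + 2) + C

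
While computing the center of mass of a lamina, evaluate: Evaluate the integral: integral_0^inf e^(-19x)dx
integral_0^inf e^(-19x) dx=[-1/19 * e^(-19x)]_0^inf
=0 - (-1/19)=1/19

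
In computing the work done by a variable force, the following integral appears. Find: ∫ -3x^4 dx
Using power rule: ∫ -3x^4 dx = -3/5 x^5+C = (-3/5)x^5+C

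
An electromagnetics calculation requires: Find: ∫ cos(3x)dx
Using substitution u=3x: ∫ cos(u) du/3=sin(u)/3 + C

Answer: (1/3)sin(3x) + C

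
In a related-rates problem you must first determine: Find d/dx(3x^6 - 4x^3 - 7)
Power rule: d/dx(ax^n) = n·a·x^(n-1)
Term by term: 18·x^5 - 12·x^2

Answer: 18x^5 - 12x^2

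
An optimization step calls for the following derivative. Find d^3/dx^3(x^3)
Apply power rule 3 times:
d^1: 3x^2
d^2: 6x
d^3: 6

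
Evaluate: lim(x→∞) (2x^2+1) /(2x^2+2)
Divide numerator and denominator by x^2:
lim (2+1/x^2)/(2+2/x^2)=1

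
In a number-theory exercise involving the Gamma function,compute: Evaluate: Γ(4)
Γ(n) = (n-1)! for positive integers
Γ(4) = 3! = 6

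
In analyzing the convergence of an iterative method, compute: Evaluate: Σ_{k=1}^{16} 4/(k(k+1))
Partial fractions: 4/(k(k + 1))=4/k - 4/(k + 1)
Telescoping sum: 4(1 - 1/17)=4·16/17

Answer: 64/17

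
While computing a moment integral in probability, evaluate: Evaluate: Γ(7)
Γ(n)=(n-1)! for positive integers
Γ(7)=6!=720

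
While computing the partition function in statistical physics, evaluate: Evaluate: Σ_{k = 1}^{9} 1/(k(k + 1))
Partial fractions: 1/(k(k+1)) = 1/k - 1/(k+1)
Telescoping sum: 1(1-1/10) = 1·9/10

Answer: 9/10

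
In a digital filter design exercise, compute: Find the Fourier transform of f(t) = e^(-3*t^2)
The Fourier transform of a Gaussian e^(-a*t^2) is sqrt(pi/a)*e^(-omega^2/(4a)).
With a=3: F(omega)=sqrt(pi/3)*e^(-omega^2/12)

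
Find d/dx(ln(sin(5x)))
Chain rule: d/dx[ln(u)] = u'/u where u = sin(5x)
u' = 5cos(5x)

Answer: (5cos(5x))/(sin(5x))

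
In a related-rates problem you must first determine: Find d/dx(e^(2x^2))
Chain rule: d/dx[e^u] = e^u · u' where u = 2x^2
u' = 4x

Answer: 4x·e^(2x^2)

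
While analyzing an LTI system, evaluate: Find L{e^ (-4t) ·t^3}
First shifting: L{e^(at)f(t)} = F(s-a)
L{t^3} = 6/s^4
Shift s → s+4: 6/(s+4)^4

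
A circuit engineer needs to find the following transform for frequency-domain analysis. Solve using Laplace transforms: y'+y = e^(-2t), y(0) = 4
Take L: sY - 4+Y=1/(s+2)
Y(s+1)=1/(s+2)+4
Y=1/((s+2)(s+1))+4/(s+1)
Partial fractions: 1/((s+2)(s+1))=-1/(s+2)+1/(s+1)
So Y=-1/(s+2)+5/(s+1)
Inverse Laplace transform (L^(-1){1/(s+2)}=e^(-2t), L^(-1){1/(s+1)}=e^(-t)):

Answer: y(t)=-1·e^(-2t)+5·e^(-t)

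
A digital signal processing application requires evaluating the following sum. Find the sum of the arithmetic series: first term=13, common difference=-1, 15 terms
Last term: a_n = 13 + (15 - 1)·-1 = -1
Sum = n(a_1 + a_n)/2 = 15(13 + (-1))/2 = 90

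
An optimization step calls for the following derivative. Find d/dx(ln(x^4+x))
Chain rule: d/dx[ln(u)] = u'/u where u = x^4 + x
u' = 4x^3 + 1

Answer: (4x^3 + 1)/(x^4 + x)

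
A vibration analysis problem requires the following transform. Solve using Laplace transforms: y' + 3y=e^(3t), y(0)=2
Take L: sY - 2+3Y = 1/(s-3)
Y(s+3) = 1/(s-3)+2
Y = 1/((s-3)(s+3))+2/(s+3)
Partial fractions: 1/((s-3)(s+3)) = (1/6)/(s-3) - (1/6)/(s+3)
So Y = (1/6)/(s-3)+(11/6)/(s+3)
Inverse Laplace transform (L^(-1){1/(s-3)} = e^(3t), L^(-1){1/(s+3)} = e^(-3t)):

Answer: y(t) = (1/6)·e^(3t)+(11/6)·e^(-3t)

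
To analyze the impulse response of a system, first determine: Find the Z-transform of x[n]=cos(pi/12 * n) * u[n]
Z{cos(w0 * n) * u[n]} = z(z - cos(w0))/(z^2-2z * cos(w0)+1)
With w0 = pi/12: X(z) = z(z - cos(pi/12))/(z^2-2z * cos(pi/12)+1)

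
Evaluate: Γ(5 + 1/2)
Γ(n + 1/2) = (2n)!√π/(4^n·n!)
= 3628800√π/(1024·120) = (945/32)·√π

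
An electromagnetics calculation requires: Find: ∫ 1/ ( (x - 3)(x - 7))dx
Partial fractions: 1/((x-3)(x-7))=A/(x-3) + B/(x-7)
A=-1/4, B=1/4
∫ [-1/4· 1/(x-3) + 1/4· 1/(x-7)] dx
=(1/4)[ln|x-7| - ln|x-3|] + C

Answer: (1/4)·ln|(x-7)/(x-3)| + C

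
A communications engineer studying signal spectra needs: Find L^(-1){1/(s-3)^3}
L^(-1){1/(s-a)^n} = t^(n-1)·e^(at)/(n-1)!
Here a = 3, n = 3: t^2·e^(3t)/2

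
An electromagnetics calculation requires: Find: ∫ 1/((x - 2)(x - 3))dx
Partial fractions: 1/((x-2)(x-3))=A/(x-2) + B/(x-3)
A=-1, B=1
∫ [-1· 1/(x-2) + 1· 1/(x-3)] dx
=(1)[ln|x-3| - ln|x-2|] + C

Answer: ln|(x-3)/(x-2)| + C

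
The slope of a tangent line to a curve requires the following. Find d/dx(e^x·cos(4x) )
Product rule: (fg)'=f'g+fg'
f=e^x, f'=e^x
g=cos(4x), g'=-4·sin(4x)

Answer: e^x·cos(4x)-4·e^x·sin(4x)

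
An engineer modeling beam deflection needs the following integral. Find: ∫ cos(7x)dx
Using substitution u = 7x: ∫ cos(u) du/7 = sin(u)/7 + C

Answer: (1/7)sin(7x) + C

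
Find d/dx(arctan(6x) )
d/dx[arctan(u)]=u'/(1+u²), u=6x, u'=6

Answer: 6/(1+36x²)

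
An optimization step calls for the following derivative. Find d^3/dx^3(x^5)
Apply power rule 3 times:
d^1: 5x^4
d^2: 20x^3
d^3: 60x^2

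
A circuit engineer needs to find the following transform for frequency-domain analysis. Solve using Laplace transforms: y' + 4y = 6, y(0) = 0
Take L of both sides: sY(s)-0+4Y(s)=6/s
Y(s)(s+4)=6/s+0
Y(s)=6/(s(s+4))+0/(s+4)
Partial fractions: 6/(s(s+4))=(3/2)/s - (3/2)/(s+4)
So Y(s)=(3/2)/s - (3/2)/(s+4)
Inverse transform (L^(-1){1/s}=1, L^(-1){1/(s+4)}=e^(-4t)):

Answer: y(t)=3/2 - (3/2)·e^(-4t)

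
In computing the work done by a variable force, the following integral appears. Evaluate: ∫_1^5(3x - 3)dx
Step 1: Find antiderivative F(x) = (3/2)x^2 - 3x
Step 2: F(5) - F(1) = 45/2 - (-3/2) = 24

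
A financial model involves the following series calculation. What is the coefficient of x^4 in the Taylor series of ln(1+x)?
ln(1+x)=Σ (-1)^(n+1) x^n/n
Coefficient of x^4=(-1)^5/4=-1/4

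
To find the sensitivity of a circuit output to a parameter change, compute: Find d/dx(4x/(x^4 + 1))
Quotient rule: (f/g)'=(f'g - fg')/g²
f=4x, f'=4
g=x^4+1, g'=4x^3

Answer: (4·(x^4+1)-16x^4)/(x^4+1)²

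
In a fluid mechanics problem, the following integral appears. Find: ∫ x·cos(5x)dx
By parts: u = x, dv = cos(5x) dx
du = dx, v = sin(5x)/5
= x·sin(5x)/5 + cos(5x)/5² + C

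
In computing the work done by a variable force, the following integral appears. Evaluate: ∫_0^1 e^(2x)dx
Antiderivative: (1/2)e^(2x)
Evaluate: (1/2)(e^2 - 1)

Answer: (e^2 - 1)/2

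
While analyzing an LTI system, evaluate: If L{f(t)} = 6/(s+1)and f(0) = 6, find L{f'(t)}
L{f'(t)}=s·F(s) - f(0)=6s/(s + 1) - 6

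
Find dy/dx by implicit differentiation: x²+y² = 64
Differentiate both sides: 2x+2y·(dy/dx) = 0
Solve: dy/dx = -2x/(2y) = -x/y

Answer: dy/dx = -x/y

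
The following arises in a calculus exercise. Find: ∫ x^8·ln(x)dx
By parts: u = ln(x), dv = x^8 dx
du = 1/x dx, v = x^9/9
= x^9·ln(x)/9 - ∫ x^8/9 dx
= x^9·ln(x)/9 - x^9/81+C

Answer: x^9(ln(x)/9-1/81)+C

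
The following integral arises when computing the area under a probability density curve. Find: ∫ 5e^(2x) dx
Since d/dx[e^(2x)]=2e^(2x), we get 5/2 e^(2x)+C

Answer: (5/2)e^(2x)+C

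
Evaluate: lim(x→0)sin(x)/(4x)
L'Hôpital (0/0): lim cos(x)/4=1/4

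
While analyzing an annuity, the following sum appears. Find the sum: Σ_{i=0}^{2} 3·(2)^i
Geometric series: S = a(1 - r^n)/(1 - r)
a = 3, r = 2, n = 3
S = 3(1 - 8)/-1 = 21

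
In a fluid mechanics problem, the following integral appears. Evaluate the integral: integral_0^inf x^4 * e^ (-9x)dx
This is a Gamma integral. Substitute u=9x (du=9 dx):
integral_0^inf x^4 * e^(-9x) dx=(1/9^5) integral_0^inf u^4 * e^(-u) du
=Gamma(5)/9^5=4!/9^5=24/59049

Answer: 8/19683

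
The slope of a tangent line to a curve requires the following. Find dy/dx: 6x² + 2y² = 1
Differentiate: 12x + 4y·(dy/dx) = 0
dy/dx = -12x/(4y) = -3·(x/y)

Answer: dy/dx = -3·(x/y)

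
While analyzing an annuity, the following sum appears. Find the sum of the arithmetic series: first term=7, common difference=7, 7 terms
Last term: a_n=7 + (7 - 1)·7=49
Sum=n(a_1 + a_n)/2=7(7 + 49)/2=196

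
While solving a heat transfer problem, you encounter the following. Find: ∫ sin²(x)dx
Using identity sin²(u) = (1 - cos(2u))/2:
∫ (1 - cos(2x))/2 dx = x/2 - sin(2x)/4 + C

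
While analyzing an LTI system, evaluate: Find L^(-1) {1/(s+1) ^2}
L^(-1){1/(s-a)^n} = t^(n-1)·e^(at)/(n-1)!
Here a = -1, n = 2: t^1·e^(-t)/1

Answer: t·e^(-t)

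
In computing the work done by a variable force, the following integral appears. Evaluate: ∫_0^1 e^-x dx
Antiderivative: -e^-x
Evaluate: -(e^-1 - 1)

Answer: (e^-1 - 1)/(-1)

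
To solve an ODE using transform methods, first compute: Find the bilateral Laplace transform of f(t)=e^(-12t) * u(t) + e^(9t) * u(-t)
For e^(-12t)*u(t): L=1/(s + 12), Re(s) > -12
For e^(9t)*u(-t): L=-1/(s-9), Re(s) < 9
Combined: F(s)=1/(s + 12) - 1/(s-9), -12 < Re(s) < 9

Answer: 1/(s + 12) - 1/(s-9), ROC: -12 < Re(s) < 9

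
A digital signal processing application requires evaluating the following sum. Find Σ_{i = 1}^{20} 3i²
= 3·n(n + 1)(2n + 1)/6 = 3·20·21·41/6 = 8610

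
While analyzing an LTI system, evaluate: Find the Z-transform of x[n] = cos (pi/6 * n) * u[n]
Z{cos(w0 * n) * u[n]} = z(z - cos(w0))/(z^2 - 2z * cos(w0) + 1)
With w0 = pi/6: X(z) = z(z - cos(pi/6))/(z^2 - 2z * cos(pi/6) + 1)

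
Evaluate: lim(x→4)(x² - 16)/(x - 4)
Factor: (x² - 16) = (x-4)(x + 4)
Cancel (x-4): lim(x→4) (x + 4) = 8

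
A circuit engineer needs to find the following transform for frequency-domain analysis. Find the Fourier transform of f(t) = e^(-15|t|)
Using the standard pair: F{e^(-a|t|)}=2a/(a^2+omega^2)
With a=15: F(omega)=30/(225+omega^2)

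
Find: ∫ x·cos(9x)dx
By parts: u = x, dv = cos(9x) dx
du = dx, v = sin(9x)/9
= x·sin(9x)/9 + cos(9x)/9² + C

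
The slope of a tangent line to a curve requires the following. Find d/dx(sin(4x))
Chain rule: d/dx[sin(u)]=cos(u)·u' where u=4x
u'=4

Answer: 4·cos(4x)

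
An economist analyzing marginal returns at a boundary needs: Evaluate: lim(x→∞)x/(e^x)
Apply L'Hôpital 1 times (∞/∞ each time):
Eventually get 1!/(e^x) → 0

Answer: 0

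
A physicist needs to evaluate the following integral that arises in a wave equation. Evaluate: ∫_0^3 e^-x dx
Antiderivative: -e^-x
Evaluate: -(e^-3-1)

Answer: (e^-3-1)/(-1)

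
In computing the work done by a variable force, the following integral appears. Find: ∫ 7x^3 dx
Using power rule: ∫ 7x^3 dx=7/4 x^4+C=(7/4)x^4+C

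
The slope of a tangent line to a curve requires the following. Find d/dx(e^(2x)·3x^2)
Product rule: (fg)' = f'g+fg'
f = e^(2x), f' = 2·e^(2x)
g = 3x^2, g' = 6x

Answer: 6·e^(2x)·x^2+6·e^(2x)·x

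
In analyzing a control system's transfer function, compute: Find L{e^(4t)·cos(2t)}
First shifting: L{e^(at)f(t)}=F(s-a)
L{cos(2t)}=s/(s²+4)
Shift: (s-4)/((s-4)²+4)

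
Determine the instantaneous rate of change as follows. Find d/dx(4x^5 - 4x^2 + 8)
Power rule: d/dx(ax^n) = n·a·x^(n-1)
Term by term: 20·x^4 - 8·x

Answer: 20x^4 - 8x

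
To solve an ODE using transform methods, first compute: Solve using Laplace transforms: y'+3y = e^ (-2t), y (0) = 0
Take L: sY - 0 + 3Y=1/(s + 2)
Y(s + 3)=1/(s + 2) + 0
Y=1/((s + 2)(s + 3)) + 0/(s + 3)
Partial fractions: 1/((s + 2)(s + 3))=1/(s + 2) - 1/(s + 3)
So Y=1/(s + 2) - 1/(s + 3)
Inverse Laplace transform (L^(-1){1/(s + 2)}=e^(-2t), L^(-1){1/(s + 3)}=e^(-3t)):

Answer: y(t)=1·e^(-2t) - e^(-3t)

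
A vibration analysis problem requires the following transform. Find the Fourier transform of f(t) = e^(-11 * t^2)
The Fourier transform of a Gaussian e^(-a*t^2) is sqrt(pi/a)*e^(-omega^2/(4a)).
With a = 11: F(omega) = sqrt(pi/11)*e^(-omega^2/44)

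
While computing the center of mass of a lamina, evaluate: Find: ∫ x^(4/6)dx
Power rule: ∫ x^(2/3) dx = x^(5/3)/(5/3)+C

Answer: (3/5)·x^(5/3)+C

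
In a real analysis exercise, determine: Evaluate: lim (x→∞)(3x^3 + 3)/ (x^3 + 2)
Divide numerator and denominator by x^3:
lim (3+3/x^3)/(1+2/x^3) = 3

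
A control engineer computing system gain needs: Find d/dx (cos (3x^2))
Chain rule: d/dx[cos(u)]=-sin(u)·u' where u=3x^2
u'=6x

Answer: -6x·sin(3x^2)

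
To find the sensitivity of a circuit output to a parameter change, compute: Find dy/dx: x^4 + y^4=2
Differentiate: 4x^3+4y^3·(dy/dx) = 0
dy/dx = -4x^3/(4y^3)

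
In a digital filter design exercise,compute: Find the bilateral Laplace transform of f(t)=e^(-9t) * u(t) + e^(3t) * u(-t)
For e^(-9t) * u(t): L=1/(s + 9), Re(s) > -9
For e^(3t) * u(-t): L=-1/(s-3), Re(s) < 3
Combined: F(s)=1/(s + 9) - 1/(s-3), -9 < Re(s) < 3

Answer: 1/(s + 9) - 1/(s-3), ROC: -9 < Re(s) < 3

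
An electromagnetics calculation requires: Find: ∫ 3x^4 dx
Using power rule: ∫ 3x^4 dx = 3/5 x^5+C = (3/5)x^5+C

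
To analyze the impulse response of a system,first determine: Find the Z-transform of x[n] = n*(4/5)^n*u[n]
Using the property Z{n * a^n * u[n]}=az/(z-a)^2
With a=4/5: X(z)=(4/5)z/(z - 4/5)^2, |z| > 4/5

Answer: (4/5)z/(z - 4/5)^2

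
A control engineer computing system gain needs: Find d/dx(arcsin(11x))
d/dx[arcsin(u)]=u'/√(1-u²), u=11x, u'=11

Answer: 11/√(1-121x²)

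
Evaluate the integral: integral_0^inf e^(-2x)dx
integral_0^inf e^(-2x) dx=[-1/2 * e^(-2x)]_0^inf
=0 - (-1/2)=1/2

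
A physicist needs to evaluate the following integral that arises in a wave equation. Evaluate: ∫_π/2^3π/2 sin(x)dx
Antiderivative: -cos(x)
Evaluate at bounds: [-cos(1·3π/2)/1] - [-cos(1·π/2)/1]
= (-(0) + (0))/1 = 0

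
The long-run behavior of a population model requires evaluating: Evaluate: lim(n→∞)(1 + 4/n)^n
This is the definition of e^4: lim(1+4/n)^n=e^4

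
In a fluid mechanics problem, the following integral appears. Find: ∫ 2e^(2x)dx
Since d/dx[e^(2x)] = 2e^(2x), we get 1 e^(2x)+C

Answer: e^(2x)+C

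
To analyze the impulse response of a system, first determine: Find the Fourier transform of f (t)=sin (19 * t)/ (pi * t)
sin(W*t)/(pi*t) = (W/pi)*sinc(W*t/pi) is the impulse response of the ideal low-pass filter with cutoff W (here W = 19).
Its Fourier transform is a rectangular function:
F(omega) = 1 for |omega| < 19, 0 otherwise

Answer: rect(omega/38) [i.e., 1 for |omega| < 19, 0 otherwise]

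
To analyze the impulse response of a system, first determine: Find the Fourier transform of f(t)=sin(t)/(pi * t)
sin(W * t)/(pi * t) = (W/pi) * sinc(W * t/pi) is the impulse response of the ideal low-pass filter with cutoff W (here W = 1).
Its Fourier transform is a rectangular function:
F(omega) = 1 for |omega| < 1, 0 otherwise

Answer: rect(omega/2) [i.e., 1 for |omega| < 1, 0 otherwise]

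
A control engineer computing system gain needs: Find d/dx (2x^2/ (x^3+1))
Quotient rule: (f/g)'=(f'g - fg')/g²
f=2x^2, f'=4x
g=x^3 + 1, g'=3x^2

Answer: (4x·(x^3 + 1) - 6x^4)/(x^3 + 1)²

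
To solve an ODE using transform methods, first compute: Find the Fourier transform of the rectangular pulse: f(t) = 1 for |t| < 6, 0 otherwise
F(omega) = integral from -6 to 6 of e^(-j*omega*t) dt
= 2*sin(6*omega)/omega = 12*sinc(6*omega/pi)

Answer: 2*sin(6*omega)/omega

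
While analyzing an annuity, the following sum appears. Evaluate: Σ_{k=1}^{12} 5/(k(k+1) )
Partial fractions: 5/(k(k+1))=5/k - 5/(k+1)
Telescoping sum: 5(1-1/13)=5·12/13

Answer: 60/13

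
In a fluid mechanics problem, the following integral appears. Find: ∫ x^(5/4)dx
Power rule: ∫ x^(5/4) dx=x^(9/4)/(9/4) + C

Answer: (4/9)·x^(9/4) + C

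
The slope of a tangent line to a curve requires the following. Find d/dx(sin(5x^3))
Chain rule: d/dx[sin(u)] = cos(u)·u' where u = 5x^3
u' = 15x^2

Answer: 15x^2·cos(5x^3)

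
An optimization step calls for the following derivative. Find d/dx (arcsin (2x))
d/dx[arcsin(u)]=u'/√(1-u²), u=2x, u'=2

Answer: 2/√(1 - 4x²)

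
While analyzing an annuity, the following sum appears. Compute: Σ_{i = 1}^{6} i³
Using formula: Σ i^3 = [n(n+1)/2]² = [6·7/2]² = 441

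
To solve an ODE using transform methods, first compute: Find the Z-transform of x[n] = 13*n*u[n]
Z{n * u[n]}=z/(z-1)^2
By linearity: Z{13 * n * u[n]}=13z/(z-1)^2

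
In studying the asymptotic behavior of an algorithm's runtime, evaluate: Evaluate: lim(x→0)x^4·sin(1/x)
Squeeze theorem: -|x^4| ≤ x^4·sin(1/x) ≤ |x^4|
Since x^4 → 0 as x → 0, by squeeze theorem the limit is 0

Answer: 0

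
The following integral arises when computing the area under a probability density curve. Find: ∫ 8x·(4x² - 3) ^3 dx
Let u=4x² - 3, du=8x dx
∫ u^3 du=u^4/4+C

Answer: (4x² - 3)^4/4+C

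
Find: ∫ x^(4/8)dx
Power rule: ∫ x^(1/2) dx=x^(3/2)/(3/2) + C

Answer: (2/3)·x^(3/2) + C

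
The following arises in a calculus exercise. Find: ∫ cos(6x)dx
Using substitution u = 6x: ∫ cos(u) du/6 = sin(u)/6 + C

Answer: (1/6)sin(6x) + C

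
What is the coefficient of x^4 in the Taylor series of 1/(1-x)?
1/(1-x) = Σ x^n for |x|<1
All coefficients are 1

Answer: 1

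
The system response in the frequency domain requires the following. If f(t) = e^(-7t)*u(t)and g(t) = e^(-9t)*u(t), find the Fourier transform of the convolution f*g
By the convolution theorem: F{f*g}=F(omega)*G(omega)
F(omega)=1/(7 + j*omega), G(omega)=1/(9 + j*omega)
F{f*g}=1/((7 + j*omega)(9 + j*omega))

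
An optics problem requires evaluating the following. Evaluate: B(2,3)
B(x,y) = Γ(x)Γ(y)/Γ(x + y) = (x-1)!(y-1)!/(x + y-1)!
B(2,3) = 1!·2!/4! = 1/12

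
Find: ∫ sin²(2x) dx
Using identity sin²(u) = (1 - cos(2u))/2:
∫ (1 - cos(4x))/2 dx = x/2 - sin(4x)/8 + C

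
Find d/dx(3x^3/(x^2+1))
Quotient rule: (f/g)' = (f'g - fg')/g²
f = 3x^3, f' = 9x^2
g = x^2 + 1, g' = 2x

Answer: (9x^2·(x^2 + 1) - 6x^4)/(x^2 + 1)²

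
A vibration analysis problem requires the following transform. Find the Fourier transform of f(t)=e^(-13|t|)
Using the standard pair: F{e^(-a|t|)} = 2a/(a^2 + omega^2)
With a = 13: F(omega) = 26/(169 + omega^2)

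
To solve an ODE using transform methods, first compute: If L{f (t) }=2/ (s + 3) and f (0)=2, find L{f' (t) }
L{f'(t)}=s·F(s) - f(0)=2s/(s+3)-2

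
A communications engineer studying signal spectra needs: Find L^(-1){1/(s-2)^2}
L^(-1){1/(s-a)^n}=t^(n-1)·e^(at)/(n-1)!
Here a=2, n=2: t^1·e^(2t)/1

Answer: t·e^(2t)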